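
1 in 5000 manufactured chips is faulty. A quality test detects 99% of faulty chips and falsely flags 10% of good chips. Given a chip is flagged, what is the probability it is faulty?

Let D = the rare event, + = positive/flagged.
P(D) = 1/5000
P(+|D) = 99/100
P(+|D') = 10/100 = 1/10
P(+) = P(+|D)P(D) + P(+|D')P(D')
     = \frac{99}{100} × \frac{1}{5000} + \frac{1}{10} × \frac{4999}{5000}
     = \frac{50089}{500000}
P(D|+) = P(+|D)P(D)/P(+) = \frac{99}{50089}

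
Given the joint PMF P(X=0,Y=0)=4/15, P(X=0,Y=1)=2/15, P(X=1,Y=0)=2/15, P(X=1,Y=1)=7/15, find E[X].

First find marginal of X:
P(X=0) = 2/5
P(X=1) = 3/5
E[X] = 0 × 2/5 + 1 × 3/5 = 3/5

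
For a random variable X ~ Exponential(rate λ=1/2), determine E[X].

For X ~ Exponential(rate λ=1/2), the expected value is:
E[X] = 2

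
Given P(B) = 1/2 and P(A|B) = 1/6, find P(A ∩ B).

By definition, P(A|B) = P(A ∩ B) / P(B)
So P(A ∩ B) = P(A|B) × P(B)
= 1/6 × 1/2
= 1/12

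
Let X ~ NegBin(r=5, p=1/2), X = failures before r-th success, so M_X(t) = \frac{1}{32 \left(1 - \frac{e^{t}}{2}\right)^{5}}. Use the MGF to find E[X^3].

To find E[X^3], compute M^(3)(0):
M^(1)(t) = \frac{5 e^{t}}{64 \left(1 - \frac{e^{t}}{2}\right)^{6}}
M^(2)(t) = \frac{5 e^{t}}{64 \left(1 - \frac{e^{t}}{2}\right)^{6}} + \frac{15 e^{2 t}}{64 \left(1 - \frac{e^{t}}{2}\right)^{7}}
M^(3)(t) = \frac{5 e^{t}}{64 \left(1 - \frac{e^{t}}{2}\right)^{6}} + \frac{45 e^{2 t}}{64 \left(1 - \frac{e^{t}}{2}\right)^{7}} + \frac{105 e^{3 t}}{128 \left(1 - \frac{e^{t}}{2}\right)^{8}}
M^(3)(0) = 305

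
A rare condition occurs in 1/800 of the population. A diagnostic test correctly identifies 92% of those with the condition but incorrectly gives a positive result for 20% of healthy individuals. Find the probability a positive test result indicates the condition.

Let D = the rare event, + = positive/flagged.
P(D) = 1/800
P(+|D) = 92/100 = 23/25
P(+|D') = 20/100 = 1/5
P(+) = P(+|D)P(D) + P(+|D')P(D')
     = \frac{23}{25} × \frac{1}{800} + \frac{1}{5} × \frac{799}{800}
     = \frac{2009}{10000}
P(D|+) = P(+|D)P(D)/P(+) = \frac{23}{4018}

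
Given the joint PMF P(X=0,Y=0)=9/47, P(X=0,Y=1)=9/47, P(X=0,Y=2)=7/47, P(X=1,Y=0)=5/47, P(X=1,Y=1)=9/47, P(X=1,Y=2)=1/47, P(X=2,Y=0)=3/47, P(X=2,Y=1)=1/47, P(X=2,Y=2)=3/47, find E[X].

First find marginal of X:
P(X=0) = 25/47
P(X=1) = 15/47
P(X=2) = 7/47
E[X] = 0 × 25/47 + 1 × 15/47 + 2 × 7/47 = 29/47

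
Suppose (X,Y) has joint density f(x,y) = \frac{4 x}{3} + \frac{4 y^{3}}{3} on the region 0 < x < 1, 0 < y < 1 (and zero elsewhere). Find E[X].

E[X] = ∫_0^1 ∫_0^1 x × f(x,y) dy dx
= ∫_0^1 ∫_0^1 x × (\frac{4 x}{3} + \frac{4 y^{3}}{3}) dy dx
= \frac{11}{18}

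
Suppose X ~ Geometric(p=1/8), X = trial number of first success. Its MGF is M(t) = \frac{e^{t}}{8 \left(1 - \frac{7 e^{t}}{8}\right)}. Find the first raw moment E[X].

To find E[X], compute M^(1)(0):
M^(1)(t) = \frac{e^{t}}{8 \left(1 - \frac{7 e^{t}}{8}\right)} + \frac{7 e^{2 t}}{64 \left(1 - \frac{7 e^{t}}{8}\right)^{2}}
M^(1)(0) = 8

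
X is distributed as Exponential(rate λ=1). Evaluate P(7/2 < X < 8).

P(7/2 < X < 8) = ∫_{7/2}^{8} f(x) dx
where f(x) = e^{- x}
= - \frac{1}{e^{8}} + e^{- \frac{7}{2}}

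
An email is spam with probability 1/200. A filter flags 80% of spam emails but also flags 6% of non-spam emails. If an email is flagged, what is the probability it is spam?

Let D = the rare event, + = positive/flagged.
P(D) = 1/200
P(+|D) = 80/100 = 4/5
P(+|D') = 6/100 = 3/50
P(+) = P(+|D)P(D) + P(+|D')P(D')
     = \frac{4}{5} × \frac{1}{200} + \frac{3}{50} × \frac{199}{200}
     = \frac{637}{10000}
P(D|+) = P(+|D)P(D)/P(+) = \frac{40}{637}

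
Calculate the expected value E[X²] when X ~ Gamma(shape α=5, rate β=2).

Using the identity E[X²] = Var(X) + (E[X])²:
E[X] = \frac{5}{2}
Var(X) = \frac{5}{4}
E[X²] = \frac{5}{4} + (\frac{5}{2})²
= \frac{15}{2}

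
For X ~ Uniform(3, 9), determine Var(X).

For X ~ Uniform(3, 9):
Var(X) = 3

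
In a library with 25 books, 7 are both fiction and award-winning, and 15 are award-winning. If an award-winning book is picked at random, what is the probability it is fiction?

P(A ∩ B) = 7/25
P(B) = 15/25 = 3/5
P(A|B) = P(A ∩ B) / P(B) = (7/25) / (3/5) = 7/15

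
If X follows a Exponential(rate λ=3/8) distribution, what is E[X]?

For X ~ Exponential(rate λ=3/8), the expected value is:
E[X] = \frac{8}{3}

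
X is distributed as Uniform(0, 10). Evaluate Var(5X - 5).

For X ~ Uniform(0, 10):
Var(X) = \frac{25}{3}
Var(5X - 5) = (5)² × Var(X) = 25 × \frac{25}{3} = \frac{625}{3}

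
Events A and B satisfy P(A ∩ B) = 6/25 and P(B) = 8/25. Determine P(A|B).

P(A|B) = P(A ∩ B) / P(B)
= (6/25) / (8/25)
= 3/4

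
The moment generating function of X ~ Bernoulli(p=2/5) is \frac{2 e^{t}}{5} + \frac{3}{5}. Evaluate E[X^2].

To find E[X^2], compute M^(2)(0):
M^(1)(t) = \frac{2 e^{t}}{5}
M^(2)(t) = \frac{2 e^{t}}{5}
M^(2)(0) = \frac{2}{5}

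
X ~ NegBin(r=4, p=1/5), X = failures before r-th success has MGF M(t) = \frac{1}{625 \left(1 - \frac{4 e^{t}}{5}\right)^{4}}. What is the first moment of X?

To find E[X], compute M^(1)(0):
M^(1)(t) = \frac{16 e^{t}}{3125 \left(1 - \frac{4 e^{t}}{5}\right)^{5}}
M^(1)(0) = 16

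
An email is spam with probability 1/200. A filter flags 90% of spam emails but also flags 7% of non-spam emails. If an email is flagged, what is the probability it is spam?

Let D = the rare event, + = positive/flagged.
P(D) = 1/200
P(+|D) = 90/100 = 9/10
P(+|D') = 7/100
P(+) = P(+|D)P(D) + P(+|D')P(D')
     = \frac{9}{10} × \frac{1}{200} + \frac{7}{100} × \frac{199}{200}
     = \frac{1483}{20000}
P(D|+) = P(+|D)P(D)/P(+) = \frac{90}{1483}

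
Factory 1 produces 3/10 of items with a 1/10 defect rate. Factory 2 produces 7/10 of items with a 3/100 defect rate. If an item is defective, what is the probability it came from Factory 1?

Using Bayes' theorem:
P(F1) = 3/10, P(D|F1) = 1/10
P(F2) = 7/10, P(D|F2) = 3/100
P(D) = P(D|F1)P(F1) + P(D|F2)P(F2)
     = \frac{51}{1000}
P(F1|D) = P(D|F1)P(F1) / P(D)
= \frac{10}{17}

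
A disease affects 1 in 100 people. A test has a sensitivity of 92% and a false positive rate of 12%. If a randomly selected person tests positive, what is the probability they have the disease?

Let D = the rare event, + = positive/flagged.
P(D) = 1/100
P(+|D) = 92/100 = 23/25
P(+|D') = 12/100 = 3/25
P(+) = P(+|D)P(D) + P(+|D')P(D')
     = \frac{23}{25} × \frac{1}{100} + \frac{3}{25} × \frac{99}{100}
     = \frac{16}{125}
P(D|+) = P(+|D)P(D)/P(+) = \frac{23}{320}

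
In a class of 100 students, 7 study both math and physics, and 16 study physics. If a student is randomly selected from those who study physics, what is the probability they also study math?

P(A ∩ B) = 7/100
P(B) = 16/100 = 4/25
P(A|B) = P(A ∩ B) / P(B) = (7/100) / (4/25) = 7/16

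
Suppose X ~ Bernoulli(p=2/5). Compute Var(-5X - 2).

For X ~ Bernoulli(p=2/5):
Var(X) = \frac{6}{25}
Var(-5X - 2) = (-5)² × Var(X) = 25 × \frac{6}{25} = 6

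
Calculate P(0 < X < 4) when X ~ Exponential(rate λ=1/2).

P(0 < X < 4) = ∫_{0}^{4} f(x) dx
where f(x) = \frac{e^{- \frac{x}{2}}}{2}
= 1 - e^{-2}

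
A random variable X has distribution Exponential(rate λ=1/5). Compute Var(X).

For X ~ Exponential(rate λ=1/5):
Var(X) = 25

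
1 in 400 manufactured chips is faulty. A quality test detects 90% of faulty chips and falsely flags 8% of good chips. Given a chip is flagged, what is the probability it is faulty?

Let D = the rare event, + = positive/flagged.
P(D) = 1/400
P(+|D) = 90/100 = 9/10
P(+|D') = 8/100 = 2/25
P(+) = P(+|D)P(D) + P(+|D')P(D')
     = \frac{9}{10} × \frac{1}{400} + \frac{2}{25} × \frac{399}{400}
     = \frac{1641}{20000}
P(D|+) = P(+|D)P(D)/P(+) = \frac{15}{547}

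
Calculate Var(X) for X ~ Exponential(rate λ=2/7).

For X ~ Exponential(rate λ=2/7):
Var(X) = \frac{49}{4}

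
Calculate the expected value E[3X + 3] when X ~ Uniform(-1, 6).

For X ~ Uniform(-1, 6):
E[X] = \frac{5}{2}
E[3X + 3] = 3 × E[X] + 3 = \frac{21}{2}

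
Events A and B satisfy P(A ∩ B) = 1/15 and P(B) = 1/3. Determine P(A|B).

P(A|B) = P(A ∩ B) / P(B)
= (1/15) / (1/3)
= 1/5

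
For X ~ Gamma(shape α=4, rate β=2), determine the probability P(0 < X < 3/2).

P(0 < X < 3/2) = ∫_{0}^{3/2} f(x) dx
where f(x) = \frac{8 x^{3} e^{- 2 x}}{3}
= 1 - \frac{13}{e^{3}}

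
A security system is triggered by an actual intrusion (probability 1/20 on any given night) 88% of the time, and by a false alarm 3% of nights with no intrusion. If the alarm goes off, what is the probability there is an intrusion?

Let D = the rare event, + = positive/flagged.
P(D) = 1/20
P(+|D) = 88/100 = 22/25
P(+|D') = 3/100
P(+) = P(+|D)P(D) + P(+|D')P(D')
     = \frac{22}{25} × \frac{1}{20} + \frac{3}{100} × \frac{19}{20}
     = \frac{29}{400}
P(D|+) = P(+|D)P(D)/P(+) = \frac{88}{145}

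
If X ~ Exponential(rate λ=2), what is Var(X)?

For X ~ Exponential(rate λ=2):
Var(X) = \frac{1}{4}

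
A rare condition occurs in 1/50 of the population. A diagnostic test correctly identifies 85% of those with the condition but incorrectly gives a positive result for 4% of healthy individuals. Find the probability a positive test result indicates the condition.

Let D = the rare event, + = positive/flagged.
P(D) = 1/50
P(+|D) = 85/100 = 17/20
P(+|D') = 4/100 = 1/25
P(+) = P(+|D)P(D) + P(+|D')P(D')
     = \frac{17}{20} × \frac{1}{50} + \frac{1}{25} × \frac{49}{50}
     = \frac{281}{5000}
P(D|+) = P(+|D)P(D)/P(+) = \frac{85}{281}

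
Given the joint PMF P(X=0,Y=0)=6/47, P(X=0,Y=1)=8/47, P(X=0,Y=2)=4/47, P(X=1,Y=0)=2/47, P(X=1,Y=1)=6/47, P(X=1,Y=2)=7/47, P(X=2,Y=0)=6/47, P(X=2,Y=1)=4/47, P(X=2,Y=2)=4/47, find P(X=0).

P(X=0) = P(X=0,Y=0) + P(X=0,Y=1) + P(X=0,Y=2)
= 6/47 + 8/47 + 4/47
= 18/47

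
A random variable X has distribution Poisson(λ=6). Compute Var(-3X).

For X ~ Poisson(λ=6):
Var(X) = 6
Var(-3X) = (-3)² × Var(X) = 9 × 6 = 54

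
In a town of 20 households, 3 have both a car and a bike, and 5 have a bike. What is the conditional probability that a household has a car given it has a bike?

P(A ∩ B) = 3/20
P(B) = 5/20 = 1/4
P(A|B) = P(A ∩ B) / P(B) = (3/20) / (1/4) = 3/5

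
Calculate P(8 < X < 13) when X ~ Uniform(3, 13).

P(8 < X < 13) = ∫_{8}^{13} f(x) dx
where f(x) = \frac{1}{10}
= \frac{1}{2}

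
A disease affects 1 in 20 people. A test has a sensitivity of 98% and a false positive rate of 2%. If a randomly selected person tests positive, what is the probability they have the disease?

Let D = the rare event, + = positive/flagged.
P(D) = 1/20
P(+|D) = 98/100 = 49/50
P(+|D') = 2/100 = 1/50
P(+) = P(+|D)P(D) + P(+|D')P(D')
     = \frac{49}{50} × \frac{1}{20} + \frac{1}{50} × \frac{19}{20}
     = \frac{17}{250}
P(D|+) = P(+|D)P(D)/P(+) = \frac{49}{68}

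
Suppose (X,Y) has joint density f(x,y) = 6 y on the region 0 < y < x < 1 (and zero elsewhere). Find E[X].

f_X(x) = ∫_0^x 6 y dy = 3 x^{2}
E[X] = ∫_0^1 x × (3 x^{2}) dx = \frac{3}{4}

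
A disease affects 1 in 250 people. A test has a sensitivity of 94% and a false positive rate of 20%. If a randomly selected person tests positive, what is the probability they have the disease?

Let D = the rare event, + = positive/flagged.
P(D) = 1/250
P(+|D) = 94/100 = 47/50
P(+|D') = 20/100 = 1/5
P(+) = P(+|D)P(D) + P(+|D')P(D')
     = \frac{47}{50} × \frac{1}{250} + \frac{1}{5} × \frac{249}{250}
     = \frac{2537}{12500}
P(D|+) = P(+|D)P(D)/P(+) = \frac{47}{2537}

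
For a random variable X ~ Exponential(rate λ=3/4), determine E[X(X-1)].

E[X(X-1)] = E[X² - X] = E[X²] - E[X]
E[X] = \frac{4}{3}
E[X²] = Var(X) + (E[X])² = \frac{16}{9} + (\frac{4}{3})² = \frac{32}{9}
E[X(X-1)] = \frac{32}{9} - \frac{4}{3} = \frac{20}{9}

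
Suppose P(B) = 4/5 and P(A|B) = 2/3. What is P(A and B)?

By definition, P(A|B) = P(A ∩ B) / P(B)
So P(A ∩ B) = P(A|B) × P(B)
= 2/3 × 4/5
= 8/15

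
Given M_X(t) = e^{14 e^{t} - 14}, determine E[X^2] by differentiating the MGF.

To find E[X^2], compute M^(2)(0):
M^(1)(t) = 14 e^{t} e^{14 e^{t} - 14}
M^(2)(t) = 196 e^{2 t} e^{14 e^{t} - 14} + 14 e^{t} e^{14 e^{t} - 14}
M^(2)(0) = 210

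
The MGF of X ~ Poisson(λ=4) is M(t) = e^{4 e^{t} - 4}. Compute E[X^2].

To find E[X^2], compute M^(2)(0):
M^(1)(t) = 4 e^{t} e^{4 e^{t} - 4}
M^(2)(t) = 16 e^{2 t} e^{4 e^{t} - 4} + 4 e^{t} e^{4 e^{t} - 4}
M^(2)(0) = 20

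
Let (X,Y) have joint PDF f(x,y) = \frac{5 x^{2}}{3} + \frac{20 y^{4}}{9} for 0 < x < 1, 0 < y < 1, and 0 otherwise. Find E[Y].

E[Y] = ∫_0^1 ∫_0^1 y × f(x,y) dx dy
= \frac{35}{54}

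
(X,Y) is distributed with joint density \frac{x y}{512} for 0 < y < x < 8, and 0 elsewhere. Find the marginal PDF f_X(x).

f_X(x) = ∫_0^x \frac{x y}{512} dy = \frac{x^{3}}{1024}
for 0 < x < 8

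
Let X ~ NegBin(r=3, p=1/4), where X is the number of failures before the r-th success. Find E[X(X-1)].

E[X(X-1)] = E[X² - X] = E[X²] - E[X]
E[X] = 9
E[X²] = Var(X) + (E[X])² = 36 + (9)² = 117
E[X(X-1)] = 117 - 9 = 108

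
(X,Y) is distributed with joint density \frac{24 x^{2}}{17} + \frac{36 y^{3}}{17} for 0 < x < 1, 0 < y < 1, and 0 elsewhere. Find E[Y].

E[Y] = ∫_0^1 ∫_0^1 y × f(x,y) dx dy
= \frac{56}{85}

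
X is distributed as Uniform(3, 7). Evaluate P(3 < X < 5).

P(3 < X < 5) = ∫_{3}^{5} f(x) dx
where f(x) = \frac{1}{4}
= \frac{1}{2}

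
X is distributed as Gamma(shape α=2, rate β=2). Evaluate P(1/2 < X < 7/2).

P(1/2 < X < 7/2) = ∫_{1/2}^{7/2} f(x) dx
where f(x) = 4 x e^{- 2 x}
= \frac{2 \left(-4 + e^{6}\right)}{e^{7}}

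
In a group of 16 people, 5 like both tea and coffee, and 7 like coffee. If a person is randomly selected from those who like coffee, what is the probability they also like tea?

P(A ∩ B) = 5/16
P(B) = 7/16
P(A|B) = P(A ∩ B) / P(B) = (5/16) / (7/16) = 5/7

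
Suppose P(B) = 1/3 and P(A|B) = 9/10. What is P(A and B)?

By definition, P(A|B) = P(A ∩ B) / P(B)
So P(A ∩ B) = P(A|B) × P(B)
= 9/10 × 1/3
= 3/10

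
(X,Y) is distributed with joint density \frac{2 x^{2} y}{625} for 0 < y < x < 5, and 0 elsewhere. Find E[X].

f_X(x) = ∫_0^x \frac{2 x^{2} y}{625} dy = \frac{x^{4}}{625}
E[X] = ∫_0^5 x × (\frac{x^{4}}{625}) dx = \frac{25}{6}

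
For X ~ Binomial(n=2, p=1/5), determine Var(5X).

For X ~ Binomial(n=2, p=1/5):
Var(X) = \frac{8}{25}
Var(5X) = (5)² × Var(X) = 25 × \frac{8}{25} = 8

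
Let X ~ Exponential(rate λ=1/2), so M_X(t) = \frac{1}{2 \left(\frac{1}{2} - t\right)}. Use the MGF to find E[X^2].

To find E[X^2], compute M^(2)(0):
M^(1)(t) = \frac{1}{2 \left(\frac{1}{2} - t\right)^{2}}
M^(2)(t) = \frac{1}{\left(\frac{1}{2} - t\right)^{3}}
M^(2)(0) = 8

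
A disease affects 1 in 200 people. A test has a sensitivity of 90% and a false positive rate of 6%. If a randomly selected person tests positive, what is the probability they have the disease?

Let D = the rare event, + = positive/flagged.
P(D) = 1/200
P(+|D) = 90/100 = 9/10
P(+|D') = 6/100 = 3/50
P(+) = P(+|D)P(D) + P(+|D')P(D')
     = \frac{9}{10} × \frac{1}{200} + \frac{3}{50} × \frac{199}{200}
     = \frac{321}{5000}
P(D|+) = P(+|D)P(D)/P(+) = \frac{15}{214}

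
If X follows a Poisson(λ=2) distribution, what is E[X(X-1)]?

E[X(X-1)] = E[X² - X] = E[X²] - E[X]
E[X] = 2
E[X²] = Var(X) + (E[X])² = 2 + (2)² = 6
E[X(X-1)] = 6 - 2 = 4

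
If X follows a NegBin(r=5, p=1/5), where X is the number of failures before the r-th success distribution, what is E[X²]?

Using the identity E[X²] = Var(X) + (E[X])²:
E[X] = 20
Var(X) = 100
E[X²] = 100 + (20)²
= 500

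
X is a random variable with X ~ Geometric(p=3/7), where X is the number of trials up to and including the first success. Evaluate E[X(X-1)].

E[X(X-1)] = E[X² - X] = E[X²] - E[X]
E[X] = \frac{7}{3}
E[X²] = Var(X) + (E[X])² = \frac{28}{9} + (\frac{7}{3})² = \frac{77}{9}
E[X(X-1)] = \frac{77}{9} - \frac{7}{3} = \frac{56}{9}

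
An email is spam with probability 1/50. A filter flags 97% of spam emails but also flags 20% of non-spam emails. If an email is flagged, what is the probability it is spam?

Let D = the rare event, + = positive/flagged.
P(D) = 1/50
P(+|D) = 97/100
P(+|D') = 20/100 = 1/5
P(+) = P(+|D)P(D) + P(+|D')P(D')
     = \frac{97}{100} × \frac{1}{50} + \frac{1}{5} × \frac{49}{50}
     = \frac{1077}{5000}
P(D|+) = P(+|D)P(D)/P(+) = \frac{97}{1077}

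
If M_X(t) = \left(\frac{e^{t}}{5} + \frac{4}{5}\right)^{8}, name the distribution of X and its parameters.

The MGF M(t) = \left(\frac{e^{t}}{5} + \frac{4}{5}\right)^{8} is the standard form for the Binomial distribution.
Comparing with the known MGF formula identifies: Binomial(n=8, p=1/5)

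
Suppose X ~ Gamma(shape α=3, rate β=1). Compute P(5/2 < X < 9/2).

P(5/2 < X < 9/2) = ∫_{5/2}^{9/2} f(x) dx
where f(x) = \frac{x^{2} e^{- x}}{2}
= \frac{-125 + 53 e^{2}}{8 e^{\frac{9}{2}}}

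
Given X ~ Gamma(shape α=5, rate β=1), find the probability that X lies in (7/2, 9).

P(7/2 < X < 9) = ∫_{7/2}^{9} f(x) dx
where f(x) = \frac{x^{4} e^{- x}}{24}
= - \frac{3563}{8 e^{9}} + \frac{3075}{128 e^{\frac{7}{2}}}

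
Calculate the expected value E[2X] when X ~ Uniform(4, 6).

For X ~ Uniform(4, 6):
E[X] = 5
E[2X] = 2 × E[X] + 0 = 10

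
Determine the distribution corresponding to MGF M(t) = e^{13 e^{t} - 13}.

The MGF M(t) = e^{13 e^{t} - 13} is the standard form for the Poisson distribution.
Comparing with the known MGF formula identifies: Poisson(λ=13)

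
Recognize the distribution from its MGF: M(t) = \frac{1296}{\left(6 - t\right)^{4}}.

The MGF M(t) = \frac{1296}{\left(6 - t\right)^{4}} is the standard form for the Gamma distribution.
Comparing with the known MGF formula identifies: Gamma(shape α=4, rate β=6)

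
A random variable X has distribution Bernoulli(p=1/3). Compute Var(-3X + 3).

For X ~ Bernoulli(p=1/3):
Var(X) = \frac{2}{9}
Var(-3X + 3) = (-3)² × Var(X) = 9 × \frac{2}{9} = 2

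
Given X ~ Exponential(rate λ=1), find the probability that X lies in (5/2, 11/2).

P(5/2 < X < 11/2) = ∫_{5/2}^{11/2} f(x) dx
where f(x) = e^{- x}
= - \frac{1 - e^{3}}{e^{\frac{11}{2}}}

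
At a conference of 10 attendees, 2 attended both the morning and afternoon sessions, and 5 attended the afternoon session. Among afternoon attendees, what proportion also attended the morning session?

P(A ∩ B) = 2/10 = 1/5
P(B) = 5/10 = 1/2
P(A|B) = P(A ∩ B) / P(B) = (1/5) / (1/2) = 2/5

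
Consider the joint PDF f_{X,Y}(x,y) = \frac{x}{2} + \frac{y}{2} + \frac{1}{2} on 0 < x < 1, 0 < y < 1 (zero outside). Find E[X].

E[X] = ∫_0^1 ∫_0^1 x × f(x,y) dy dx
= ∫_0^1 ∫_0^1 x × (\frac{x}{2} + \frac{y}{2} + \frac{1}{2}) dy dx
= \frac{13}{24}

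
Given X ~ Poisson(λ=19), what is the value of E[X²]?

Using the identity E[X²] = Var(X) + (E[X])²:
E[X] = 19
Var(X) = 19
E[X²] = 19 + (19)²
= 380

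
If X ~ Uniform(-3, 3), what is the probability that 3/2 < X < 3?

P(3/2 < X < 3) = ∫_{3/2}^{3} f(x) dx
where f(x) = \frac{1}{6}
= \frac{1}{4}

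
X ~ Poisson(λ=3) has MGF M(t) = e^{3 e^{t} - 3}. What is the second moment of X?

To find E[X^2], compute M^(2)(0):
M^(1)(t) = 3 e^{t} e^{3 e^{t} - 3}
M^(2)(t) = 9 e^{2 t} e^{3 e^{t} - 3} + 3 e^{t} e^{3 e^{t} - 3}
M^(2)(0) = 12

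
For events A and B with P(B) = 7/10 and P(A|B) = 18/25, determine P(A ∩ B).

By definition, P(A|B) = P(A ∩ B) / P(B)
So P(A ∩ B) = P(A|B) × P(B)
= 18/25 × 7/10
= 63/125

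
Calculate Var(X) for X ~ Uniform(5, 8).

For X ~ Uniform(5, 8):
Var(X) = \frac{3}{4}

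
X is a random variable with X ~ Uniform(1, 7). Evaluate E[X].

For X ~ Uniform(1, 7), the expected value is:
E[X] = 4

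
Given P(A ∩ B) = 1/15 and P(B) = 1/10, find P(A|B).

P(A|B) = P(A ∩ B) / P(B)
= (1/15) / (1/10)
= 2/3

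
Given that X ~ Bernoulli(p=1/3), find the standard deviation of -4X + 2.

For X ~ Bernoulli(p=1/3):
Var(X) = \frac{2}{9}
SD(X) = √(Var(X)) = √(\frac{2}{9}) = \frac{\sqrt{2}}{3}
SD(-4X + 2) = |-4| × SD(X) = 4 × \frac{\sqrt{2}}{3} = \frac{4 \sqrt{2}}{3}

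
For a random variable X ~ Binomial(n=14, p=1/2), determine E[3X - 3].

For X ~ Binomial(n=14, p=1/2):
E[X] = 7
E[3X - 3] = 3 × E[X] - 3 = 18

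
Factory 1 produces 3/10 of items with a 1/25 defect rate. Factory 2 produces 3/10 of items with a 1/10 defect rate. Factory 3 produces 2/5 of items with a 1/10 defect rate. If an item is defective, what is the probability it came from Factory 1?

Using Bayes' theorem:
P(F1) = 3/10, P(D|F1) = 1/25
P(F2) = 3/10, P(D|F2) = 1/10
P(F3) = 2/5, P(D|F3) = 1/10
P(D) = P(D|F1)P(F1) + P(D|F2)P(F2) + P(D|F3)P(F3)
     = \frac{41}{500}
P(F1|D) = P(D|F1)P(F1) / P(D)
= \frac{6}{41}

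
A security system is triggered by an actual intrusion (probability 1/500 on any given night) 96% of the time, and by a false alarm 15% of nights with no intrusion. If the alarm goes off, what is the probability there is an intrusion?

Let D = the rare event, + = positive/flagged.
P(D) = 1/500
P(+|D) = 96/100 = 24/25
P(+|D') = 15/100 = 3/20
P(+) = P(+|D)P(D) + P(+|D')P(D')
     = \frac{24}{25} × \frac{1}{500} + \frac{3}{20} × \frac{499}{500}
     = \frac{7581}{50000}
P(D|+) = P(+|D)P(D)/P(+) = \frac{32}{2527}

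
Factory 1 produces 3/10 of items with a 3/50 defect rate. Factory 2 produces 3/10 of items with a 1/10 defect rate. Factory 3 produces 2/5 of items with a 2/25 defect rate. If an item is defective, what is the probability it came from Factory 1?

Using Bayes' theorem:
P(F1) = 3/10, P(D|F1) = 3/50
P(F2) = 3/10, P(D|F2) = 1/10
P(F3) = 2/5, P(D|F3) = 2/25
P(D) = P(D|F1)P(F1) + P(D|F2)P(F2) + P(D|F3)P(F3)
     = \frac{2}{25}
P(F1|D) = P(D|F1)P(F1) / P(D)
= \frac{9}{40}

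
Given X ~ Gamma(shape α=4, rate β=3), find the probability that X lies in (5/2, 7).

P(5/2 < X < 7) = ∫_{5/2}^{7} f(x) dx
where f(x) = \frac{27 x^{3} e^{- 3 x}}{2}
= - \frac{1786}{e^{21}} + \frac{1711}{16 e^{\frac{15}{2}}}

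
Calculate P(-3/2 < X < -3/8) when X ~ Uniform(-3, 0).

P(-3/2 < X < -3/8) = ∫_{-3/2}^{-3/8} f(x) dx
where f(x) = \frac{1}{3}
= \frac{3}{8}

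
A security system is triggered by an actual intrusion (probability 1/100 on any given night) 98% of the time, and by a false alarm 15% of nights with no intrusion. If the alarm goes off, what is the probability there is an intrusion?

Let D = the rare event, + = positive/flagged.
P(D) = 1/100
P(+|D) = 98/100 = 49/50
P(+|D') = 15/100 = 3/20
P(+) = P(+|D)P(D) + P(+|D')P(D')
     = \frac{49}{50} × \frac{1}{100} + \frac{3}{20} × \frac{99}{100}
     = \frac{1583}{10000}
P(D|+) = P(+|D)P(D)/P(+) = \frac{98}{1583}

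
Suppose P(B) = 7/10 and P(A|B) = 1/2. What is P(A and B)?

By definition, P(A|B) = P(A ∩ B) / P(B)
So P(A ∩ B) = P(A|B) × P(B)
= 1/2 × 7/10
= 7/20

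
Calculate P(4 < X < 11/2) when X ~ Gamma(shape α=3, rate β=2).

P(4 < X < 11/2) = ∫_{4}^{11/2} f(x) dx
where f(x) = 4 x^{2} e^{- 2 x}
= \frac{-145 + 82 e^{3}}{2 e^{11}}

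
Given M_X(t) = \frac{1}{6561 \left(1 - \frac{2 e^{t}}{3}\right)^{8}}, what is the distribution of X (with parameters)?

The MGF M(t) = \frac{1}{6561 \left(1 - \frac{2 e^{t}}{3}\right)^{8}} is the standard form for the NegativeBinomial distribution.
Comparing with the known MGF formula identifies: NegBin(r=8, p=1/3), X = failures before r-th success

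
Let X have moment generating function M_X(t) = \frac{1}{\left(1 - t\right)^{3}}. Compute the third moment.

To find E[X^3], compute M^(3)(0):
M^(1)(t) = \frac{3}{\left(1 - t\right)^{4}}
M^(2)(t) = \frac{12}{\left(1 - t\right)^{5}}
M^(3)(t) = \frac{60}{\left(1 - t\right)^{6}}
M^(3)(0) = 60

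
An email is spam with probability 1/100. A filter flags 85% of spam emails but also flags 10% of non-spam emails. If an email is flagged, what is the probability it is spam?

Let D = the rare event, + = positive/flagged.
P(D) = 1/100
P(+|D) = 85/100 = 17/20
P(+|D') = 10/100 = 1/10
P(+) = P(+|D)P(D) + P(+|D')P(D')
     = \frac{17}{20} × \frac{1}{100} + \frac{1}{10} × \frac{99}{100}
     = \frac{43}{400}
P(D|+) = P(+|D)P(D)/P(+) = \frac{17}{215}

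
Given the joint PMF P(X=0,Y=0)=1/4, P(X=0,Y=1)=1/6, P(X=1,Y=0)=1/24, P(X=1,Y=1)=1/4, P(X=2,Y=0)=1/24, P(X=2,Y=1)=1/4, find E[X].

First find marginal of X:
P(X=0) = 5/12
P(X=1) = 7/24
P(X=2) = 7/24
E[X] = 0 × 5/12 + 1 × 7/24 + 2 × 7/24 = 7/8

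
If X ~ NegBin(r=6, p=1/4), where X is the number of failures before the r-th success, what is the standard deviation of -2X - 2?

For X ~ NegBin(r=6, p=1/4), where X is the number of failures before the r-th success:
Var(X) = 72
SD(X) = √(Var(X)) = √(72) = 6 \sqrt{2}
SD(-2X - 2) = |-2| × SD(X) = 2 × 6 \sqrt{2} = 12 \sqrt{2}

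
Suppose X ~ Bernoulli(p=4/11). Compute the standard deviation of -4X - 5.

For X ~ Bernoulli(p=4/11):
Var(X) = \frac{28}{121}
SD(X) = √(Var(X)) = √(\frac{28}{121}) = \frac{2 \sqrt{7}}{11}
SD(-4X - 5) = |-4| × SD(X) = 4 × \frac{2 \sqrt{7}}{11} = \frac{8 \sqrt{7}}{11}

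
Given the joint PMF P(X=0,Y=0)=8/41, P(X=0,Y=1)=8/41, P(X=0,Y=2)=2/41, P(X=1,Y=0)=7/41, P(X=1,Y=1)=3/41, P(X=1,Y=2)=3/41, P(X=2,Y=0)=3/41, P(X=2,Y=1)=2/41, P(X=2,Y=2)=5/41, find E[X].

First find marginal of X:
P(X=0) = 18/41
P(X=1) = 13/41
P(X=2) = 10/41
E[X] = 0 × 18/41 + 1 × 13/41 + 2 × 10/41 = 33/41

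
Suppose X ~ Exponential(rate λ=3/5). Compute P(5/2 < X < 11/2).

P(5/2 < X < 11/2) = ∫_{5/2}^{11/2} f(x) dx
where f(x) = \frac{3 e^{- \frac{3 x}{5}}}{5}
= - \frac{1}{e^{\frac{33}{10}}} + e^{- \frac{3}{2}}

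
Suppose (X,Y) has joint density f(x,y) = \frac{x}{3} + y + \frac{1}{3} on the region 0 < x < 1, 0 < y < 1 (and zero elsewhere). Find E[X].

E[X] = ∫_0^1 ∫_0^1 x × f(x,y) dy dx
= ∫_0^1 ∫_0^1 x × (\frac{x}{3} + y + \frac{1}{3}) dy dx
= \frac{19}{36}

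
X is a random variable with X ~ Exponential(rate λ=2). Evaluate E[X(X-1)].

E[X(X-1)] = E[X² - X] = E[X²] - E[X]
E[X] = \frac{1}{2}
E[X²] = Var(X) + (E[X])² = \frac{1}{4} + (\frac{1}{2})² = \frac{1}{2}
E[X(X-1)] = \frac{1}{2} - \frac{1}{2} = 0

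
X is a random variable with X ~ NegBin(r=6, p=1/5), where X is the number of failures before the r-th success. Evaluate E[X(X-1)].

E[X(X-1)] = E[X² - X] = E[X²] - E[X]
E[X] = 24
E[X²] = Var(X) + (E[X])² = 120 + (24)² = 696
E[X(X-1)] = 696 - 24 = 672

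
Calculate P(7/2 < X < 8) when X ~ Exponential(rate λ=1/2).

P(7/2 < X < 8) = ∫_{7/2}^{8} f(x) dx
where f(x) = \frac{e^{- \frac{x}{2}}}{2}
= - \frac{1}{e^{4}} + e^{- \frac{7}{4}}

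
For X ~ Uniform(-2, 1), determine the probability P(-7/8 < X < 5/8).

P(-7/8 < X < 5/8) = ∫_{-7/8}^{5/8} f(x) dx
where f(x) = \frac{1}{3}
= \frac{1}{2}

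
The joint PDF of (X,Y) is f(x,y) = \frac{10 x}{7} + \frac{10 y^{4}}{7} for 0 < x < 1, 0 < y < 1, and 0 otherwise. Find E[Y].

E[Y] = ∫_0^1 ∫_0^1 y × f(x,y) dx dy
= \frac{25}{42}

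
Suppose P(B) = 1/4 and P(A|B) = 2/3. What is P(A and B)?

By definition, P(A|B) = P(A ∩ B) / P(B)
So P(A ∩ B) = P(A|B) × P(B)
= 2/3 × 1/4
= 1/6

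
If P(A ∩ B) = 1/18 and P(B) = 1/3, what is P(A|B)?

P(A|B) = P(A ∩ B) / P(B)
= (1/18) / (1/3)
= 1/6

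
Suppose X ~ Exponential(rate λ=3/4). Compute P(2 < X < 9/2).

P(2 < X < 9/2) = ∫_{2}^{9/2} f(x) dx
where f(x) = \frac{3 e^{- \frac{3 x}{4}}}{4}
= - \frac{1}{e^{\frac{27}{8}}} + e^{- \frac{3}{2}}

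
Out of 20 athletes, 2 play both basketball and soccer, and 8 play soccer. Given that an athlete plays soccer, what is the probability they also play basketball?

P(A ∩ B) = 2/20 = 1/10
P(B) = 8/20 = 2/5
P(A|B) = P(A ∩ B) / P(B) = (1/10) / (2/5) = 1/4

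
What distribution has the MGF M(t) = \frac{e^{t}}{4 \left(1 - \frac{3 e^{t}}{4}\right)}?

The MGF M(t) = \frac{e^{t}}{4 \left(1 - \frac{3 e^{t}}{4}\right)} is the standard form for the Geometric distribution.
Comparing with the known MGF formula identifies: Geometric(p=1/4), X = trial number of first success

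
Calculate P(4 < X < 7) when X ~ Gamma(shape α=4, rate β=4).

P(4 < X < 7) = ∫_{4}^{7} f(x) dx
where f(x) = \frac{128 x^{3} e^{- 4 x}}{3}
= \frac{-12239 + 2483 e^{12}}{3 e^{28}}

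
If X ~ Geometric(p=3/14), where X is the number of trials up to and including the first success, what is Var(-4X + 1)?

For X ~ Geometric(p=3/14), where X is the number of trials up to and including the first success:
Var(X) = \frac{154}{9}
Var(-4X + 1) = (-4)² × Var(X) = 16 × \frac{154}{9} = \frac{2464}{9}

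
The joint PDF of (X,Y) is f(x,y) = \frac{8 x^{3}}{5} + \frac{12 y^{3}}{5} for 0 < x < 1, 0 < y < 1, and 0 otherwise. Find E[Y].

E[Y] = ∫_0^1 ∫_0^1 y × f(x,y) dx dy
= \frac{17}{25}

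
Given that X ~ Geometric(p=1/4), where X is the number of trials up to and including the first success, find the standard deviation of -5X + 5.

For X ~ Geometric(p=1/4), where X is the number of trials up to and including the first success:
Var(X) = 12
SD(X) = √(Var(X)) = √(12) = 2 \sqrt{3}
SD(-5X + 5) = |-5| × SD(X) = 5 × 2 \sqrt{3} = 10 \sqrt{3}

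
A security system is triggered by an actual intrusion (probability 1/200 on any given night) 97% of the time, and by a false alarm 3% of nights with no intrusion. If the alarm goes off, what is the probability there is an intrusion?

Let D = the rare event, + = positive/flagged.
P(D) = 1/200
P(+|D) = 97/100
P(+|D') = 3/100
P(+) = P(+|D)P(D) + P(+|D')P(D')
     = \frac{97}{100} × \frac{1}{200} + \frac{3}{100} × \frac{199}{200}
     = \frac{347}{10000}
P(D|+) = P(+|D)P(D)/P(+) = \frac{97}{694}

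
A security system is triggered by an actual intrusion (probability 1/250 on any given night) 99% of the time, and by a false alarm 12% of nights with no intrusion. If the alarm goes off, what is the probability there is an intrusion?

Let D = the rare event, + = positive/flagged.
P(D) = 1/250
P(+|D) = 99/100
P(+|D') = 12/100 = 3/25
P(+) = P(+|D)P(D) + P(+|D')P(D')
     = \frac{99}{100} × \frac{1}{250} + \frac{3}{25} × \frac{249}{250}
     = \frac{3087}{25000}
P(D|+) = P(+|D)P(D)/P(+) = \frac{11}{343}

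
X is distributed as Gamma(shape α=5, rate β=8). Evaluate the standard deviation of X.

For X ~ Gamma(shape α=5, rate β=8):
Var(X) = \frac{5}{64}
SD(X) = √(Var(X)) = √(\frac{5}{64}) = \frac{\sqrt{5}}{8}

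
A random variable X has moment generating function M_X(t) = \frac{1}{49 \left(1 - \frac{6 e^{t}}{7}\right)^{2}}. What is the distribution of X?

The MGF M(t) = \frac{1}{49 \left(1 - \frac{6 e^{t}}{7}\right)^{2}} is the standard form for the NegativeBinomial distribution.
Comparing with the known MGF formula identifies: NegBin(r=2, p=1/7), X = failures before r-th success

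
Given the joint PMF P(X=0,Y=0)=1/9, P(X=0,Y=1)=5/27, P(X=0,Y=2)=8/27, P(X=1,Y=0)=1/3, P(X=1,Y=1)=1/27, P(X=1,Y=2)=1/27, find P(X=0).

P(X=0) = P(X=0,Y=0) + P(X=0,Y=1) + P(X=0,Y=2)
= 1/9 + 5/27 + 8/27
= 16/27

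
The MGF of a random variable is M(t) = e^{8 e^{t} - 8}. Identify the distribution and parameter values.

The MGF M(t) = e^{8 e^{t} - 8} is the standard form for the Poisson distribution.
Comparing with the known MGF formula identifies: Poisson(λ=8)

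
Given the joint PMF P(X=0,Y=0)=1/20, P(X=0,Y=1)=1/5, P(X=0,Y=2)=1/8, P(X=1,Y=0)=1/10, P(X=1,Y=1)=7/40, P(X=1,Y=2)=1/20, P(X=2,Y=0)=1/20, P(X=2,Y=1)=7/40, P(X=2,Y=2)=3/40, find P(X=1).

P(X=1) = P(X=1,Y=0) + P(X=1,Y=1) + P(X=1,Y=2)
= 1/10 + 7/40 + 1/20
= 13/40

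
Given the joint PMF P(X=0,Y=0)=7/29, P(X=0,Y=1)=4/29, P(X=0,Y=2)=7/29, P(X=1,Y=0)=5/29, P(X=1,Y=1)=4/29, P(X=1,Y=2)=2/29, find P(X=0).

P(X=0) = P(X=0,Y=0) + P(X=0,Y=1) + P(X=0,Y=2)
= 7/29 + 4/29 + 7/29
= 18/29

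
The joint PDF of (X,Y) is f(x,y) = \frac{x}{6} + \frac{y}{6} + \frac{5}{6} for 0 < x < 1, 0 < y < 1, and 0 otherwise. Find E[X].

E[X] = ∫_0^1 ∫_0^1 x × f(x,y) dy dx
= ∫_0^1 ∫_0^1 x × (\frac{x}{6} + \frac{y}{6} + \frac{5}{6}) dy dx
= \frac{37}{72}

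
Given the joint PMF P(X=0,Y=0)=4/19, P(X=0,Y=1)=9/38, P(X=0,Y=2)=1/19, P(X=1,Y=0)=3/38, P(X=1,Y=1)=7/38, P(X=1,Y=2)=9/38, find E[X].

First find marginal of X:
P(X=0) = 1/2
P(X=1) = 1/2
E[X] = 0 × 1/2 + 1 × 1/2 = 1/2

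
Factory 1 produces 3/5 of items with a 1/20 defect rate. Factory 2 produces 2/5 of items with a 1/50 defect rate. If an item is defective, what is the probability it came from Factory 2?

Using Bayes' theorem:
P(F1) = 3/5, P(D|F1) = 1/20
P(F2) = 2/5, P(D|F2) = 1/50
P(D) = P(D|F1)P(F1) + P(D|F2)P(F2)
     = \frac{19}{500}
P(F2|D) = P(D|F2)P(F2) / P(D)
= \frac{4}{19}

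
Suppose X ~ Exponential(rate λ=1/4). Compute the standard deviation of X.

For X ~ Exponential(rate λ=1/4):
Var(X) = 16
SD(X) = √(Var(X)) = √(16) = 4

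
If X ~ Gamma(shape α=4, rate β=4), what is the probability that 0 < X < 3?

P(0 < X < 3) = ∫_{0}^{3} f(x) dx
where f(x) = \frac{128 x^{3} e^{- 4 x}}{3}
= 1 - \frac{373}{e^{12}}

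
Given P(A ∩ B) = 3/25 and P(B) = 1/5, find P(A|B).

P(A|B) = P(A ∩ B) / P(B)
= (3/25) / (1/5)
= 3/5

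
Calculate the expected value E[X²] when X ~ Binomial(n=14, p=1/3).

Using the identity E[X²] = Var(X) + (E[X])²:
E[X] = \frac{14}{3}
Var(X) = \frac{28}{9}
E[X²] = \frac{28}{9} + (\frac{14}{3})²
= \frac{224}{9}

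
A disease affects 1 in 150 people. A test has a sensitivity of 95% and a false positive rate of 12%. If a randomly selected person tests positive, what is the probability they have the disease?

Let D = the rare event, + = positive/flagged.
P(D) = 1/150
P(+|D) = 95/100 = 19/20
P(+|D') = 12/100 = 3/25
P(+) = P(+|D)P(D) + P(+|D')P(D')
     = \frac{19}{20} × \frac{1}{150} + \frac{3}{25} × \frac{149}{150}
     = \frac{1883}{15000}
P(D|+) = P(+|D)P(D)/P(+) = \frac{95}{1883}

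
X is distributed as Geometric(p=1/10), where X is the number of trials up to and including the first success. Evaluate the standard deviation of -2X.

For X ~ Geometric(p=1/10), where X is the number of trials up to and including the first success:
Var(X) = 90
SD(X) = √(Var(X)) = √(90) = 3 \sqrt{10}
SD(-2X) = |-2| × SD(X) = 2 × 3 \sqrt{10} = 6 \sqrt{10}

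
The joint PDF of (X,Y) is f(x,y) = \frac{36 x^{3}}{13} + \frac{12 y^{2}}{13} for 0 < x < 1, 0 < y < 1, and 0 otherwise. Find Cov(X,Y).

E[XY] = ∫∫ xy × f(x,y) dx dy = \frac{51}{130}
E[X] = \frac{46}{65}
E[Y] = \frac{15}{26}
Cov(X,Y) = E[XY] - E[X]E[Y] = - \frac{27}{1690}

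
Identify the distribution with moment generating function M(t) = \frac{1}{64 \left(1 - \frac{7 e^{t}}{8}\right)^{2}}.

The MGF M(t) = \frac{1}{64 \left(1 - \frac{7 e^{t}}{8}\right)^{2}} is the standard form for the NegativeBinomial distribution.
Comparing with the known MGF formula identifies: NegBin(r=2, p=1/8), X = failures before r-th success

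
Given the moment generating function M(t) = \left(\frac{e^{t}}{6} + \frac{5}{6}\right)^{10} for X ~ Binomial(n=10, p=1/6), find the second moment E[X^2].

To find E[X^2], compute M^(2)(0):
M^(1)(t) = \frac{5 \left(\frac{e^{t}}{6} + \frac{5}{6}\right)^{9} e^{t}}{3}
M^(2)(t) = \frac{5 \left(\frac{e^{t}}{6} + \frac{5}{6}\right)^{9} e^{t}}{3} + \frac{5 \left(\frac{e^{t}}{6} + \frac{5}{6}\right)^{8} e^{2 t}}{2}
M^(2)(0) = \frac{25}{6}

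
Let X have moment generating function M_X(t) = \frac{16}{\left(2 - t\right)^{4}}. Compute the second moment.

To find E[X^2], compute M^(2)(0):
M^(1)(t) = \frac{64}{\left(2 - t\right)^{5}}
M^(2)(t) = \frac{320}{\left(2 - t\right)^{6}}
M^(2)(0) = 5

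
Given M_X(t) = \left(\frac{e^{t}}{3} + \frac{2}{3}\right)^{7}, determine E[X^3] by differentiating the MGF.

To find E[X^3], compute M^(3)(0):
M^(1)(t) = \frac{7 \left(\frac{e^{t}}{3} + \frac{2}{3}\right)^{6} e^{t}}{3}
M^(2)(t) = \frac{7 \left(\frac{e^{t}}{3} + \frac{2}{3}\right)^{6} e^{t}}{3} + \frac{14 \left(\frac{e^{t}}{3} + \frac{2}{3}\right)^{5} e^{2 t}}{3}
M^(3)(t) = \frac{7 \left(\frac{e^{t}}{3} + \frac{2}{3}\right)^{6} e^{t}}{3} + 14 \left(\frac{e^{t}}{3} + \frac{2}{3}\right)^{5} e^{2 t} + \frac{70 \left(\frac{e^{t}}{3} + \frac{2}{3}\right)^{4} e^{3 t}}{9}
M^(3)(0) = \frac{217}{9}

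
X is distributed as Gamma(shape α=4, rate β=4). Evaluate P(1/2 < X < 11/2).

P(1/2 < X < 11/2) = ∫_{1/2}^{11/2} f(x) dx
where f(x) = \frac{128 x^{3} e^{- 4 x}}{3}
= \frac{-6119 + 19 e^{20}}{3 e^{22}}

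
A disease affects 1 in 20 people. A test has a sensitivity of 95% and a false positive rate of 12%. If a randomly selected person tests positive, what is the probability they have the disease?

Let D = the rare event, + = positive/flagged.
P(D) = 1/20
P(+|D) = 95/100 = 19/20
P(+|D') = 12/100 = 3/25
P(+) = P(+|D)P(D) + P(+|D')P(D')
     = \frac{19}{20} × \frac{1}{20} + \frac{3}{25} × \frac{19}{20}
     = \frac{323}{2000}
P(D|+) = P(+|D)P(D)/P(+) = \frac{5}{17}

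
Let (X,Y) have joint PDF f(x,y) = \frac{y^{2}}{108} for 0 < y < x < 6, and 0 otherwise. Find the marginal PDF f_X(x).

f_X(x) = ∫_0^x \frac{y^{2}}{108} dy = \frac{x^{3}}{324}
for 0 < x < 6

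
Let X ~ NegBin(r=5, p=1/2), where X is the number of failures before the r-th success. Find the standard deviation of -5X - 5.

For X ~ NegBin(r=5, p=1/2), where X is the number of failures before the r-th success:
Var(X) = 10
SD(X) = √(Var(X)) = √(10) = \sqrt{10}
SD(-5X - 5) = |-5| × SD(X) = 5 × \sqrt{10} = 5 \sqrt{10}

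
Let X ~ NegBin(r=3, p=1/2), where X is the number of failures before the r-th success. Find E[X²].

Using the identity E[X²] = Var(X) + (E[X])²:
E[X] = 3
Var(X) = 6
E[X²] = 6 + (3)²
= 15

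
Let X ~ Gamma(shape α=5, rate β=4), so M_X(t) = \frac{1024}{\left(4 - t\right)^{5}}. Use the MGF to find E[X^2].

To find E[X^2], compute M^(2)(0):
M^(1)(t) = \frac{5120}{\left(4 - t\right)^{6}}
M^(2)(t) = \frac{30720}{\left(4 - t\right)^{7}}
M^(2)(0) = \frac{15}{8}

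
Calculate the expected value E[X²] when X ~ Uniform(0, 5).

Using the identity E[X²] = Var(X) + (E[X])²:
E[X] = \frac{5}{2}
Var(X) = \frac{25}{12}
E[X²] = \frac{25}{12} + (\frac{5}{2})²
= \frac{25}{3}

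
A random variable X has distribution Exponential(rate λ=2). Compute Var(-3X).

For X ~ Exponential(rate λ=2):
Var(X) = \frac{1}{4}
Var(-3X) = (-3)² × Var(X) = 9 × \frac{1}{4} = \frac{9}{4}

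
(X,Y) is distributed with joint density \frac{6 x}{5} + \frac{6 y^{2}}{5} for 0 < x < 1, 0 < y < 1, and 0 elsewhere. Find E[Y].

E[Y] = ∫_0^1 ∫_0^1 y × f(x,y) dx dy
= \frac{3}{5}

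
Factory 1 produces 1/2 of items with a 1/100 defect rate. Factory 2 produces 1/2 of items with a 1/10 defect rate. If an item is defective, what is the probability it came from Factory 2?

Using Bayes' theorem:
P(F1) = 1/2, P(D|F1) = 1/100
P(F2) = 1/2, P(D|F2) = 1/10
P(D) = P(D|F1)P(F1) + P(D|F2)P(F2)
     = \frac{11}{200}
P(F2|D) = P(D|F2)P(F2) / P(D)
= \frac{10}{11}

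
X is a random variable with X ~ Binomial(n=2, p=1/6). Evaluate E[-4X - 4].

For X ~ Binomial(n=2, p=1/6):
E[X] = \frac{1}{3}
E[-4X - 4] = -4 × E[X] - 4 = - \frac{16}{3}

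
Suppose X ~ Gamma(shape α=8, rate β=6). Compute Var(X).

For X ~ Gamma(shape α=8, rate β=6):
Var(X) = \frac{2}{9}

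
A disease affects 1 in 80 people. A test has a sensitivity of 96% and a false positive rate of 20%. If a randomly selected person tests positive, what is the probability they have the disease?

Let D = the rare event, + = positive/flagged.
P(D) = 1/80
P(+|D) = 96/100 = 24/25
P(+|D') = 20/100 = 1/5
P(+) = P(+|D)P(D) + P(+|D')P(D')
     = \frac{24}{25} × \frac{1}{80} + \frac{1}{5} × \frac{79}{80}
     = \frac{419}{2000}
P(D|+) = P(+|D)P(D)/P(+) = \frac{24}{419}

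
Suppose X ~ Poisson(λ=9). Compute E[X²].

Using the identity E[X²] = Var(X) + (E[X])²:
E[X] = 9
Var(X) = 9
E[X²] = 9 + (9)²
= 90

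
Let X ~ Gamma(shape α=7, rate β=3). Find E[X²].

Using the identity E[X²] = Var(X) + (E[X])²:
E[X] = \frac{7}{3}
Var(X) = \frac{7}{9}
E[X²] = \frac{7}{9} + (\frac{7}{3})²
= \frac{56}{9}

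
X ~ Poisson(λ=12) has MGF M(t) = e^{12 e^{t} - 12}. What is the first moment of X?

To find E[X], compute M^(1)(0):
M^(1)(t) = 12 e^{t} e^{12 e^{t} - 12}
M^(1)(0) = 12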